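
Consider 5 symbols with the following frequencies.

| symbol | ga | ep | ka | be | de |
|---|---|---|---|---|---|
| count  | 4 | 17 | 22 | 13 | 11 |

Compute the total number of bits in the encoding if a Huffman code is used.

Merge the two smallest weights repeatedly:
ga(4) + de(11) → 15
be(13) + 15 → 28
ep(17) + ka(22) → 39
28 + 39 → 67
Each symbol's bit-cost is frequency × depth; summing gives 149 bits (equivalently 15 + 28 + 39 + 67).

149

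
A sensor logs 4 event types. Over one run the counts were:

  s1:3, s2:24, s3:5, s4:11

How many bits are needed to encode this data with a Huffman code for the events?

Greedily combine the two least-frequent nodes:
combine s1(3), s3(5) → 8
combine 8, s4(11) → 19
combine 19, s2(24) → 43
Each symbol's bit-cost is frequency × depth; summing gives 70 bits (equivalently 8 + 19 + 43).

70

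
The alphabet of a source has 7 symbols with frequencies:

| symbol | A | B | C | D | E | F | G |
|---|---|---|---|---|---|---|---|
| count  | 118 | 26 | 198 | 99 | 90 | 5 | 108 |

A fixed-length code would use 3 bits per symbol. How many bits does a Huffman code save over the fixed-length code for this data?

285

Fixed-length: 3 bits × 644 symbols = 1932 bits.
Huffman merges:
combine F(5), B(26) → 31
combine 31, E(90) → 121
combine D(99), G(108) → 207
combine A(118), 121 → 239
combine C(198), 207 → 405
combine 239, 405 → 644
Huffman total = 31 + 121 + 207 + 239 + 405 + 644 = 1647 bits.
Saving = 1932 − 1647 = 285 bits.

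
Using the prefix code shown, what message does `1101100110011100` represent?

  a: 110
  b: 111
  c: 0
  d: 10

aacacbcc

Read left to right; each codeword is recognised as soon as it completes (prefix code):
  110→a | 110→a | 0→c | 110→a | 0→c | 111→b | 0→c | 0→c
Decoded message: aacacbcc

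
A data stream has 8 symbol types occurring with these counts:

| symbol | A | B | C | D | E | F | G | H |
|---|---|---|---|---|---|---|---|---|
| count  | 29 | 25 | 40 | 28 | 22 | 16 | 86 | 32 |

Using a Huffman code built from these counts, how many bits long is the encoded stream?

786

Build the Huffman tree bottom-up:
combine F(16), E(22) → 38
combine B(25), D(28) → 53
combine A(29), H(32) → 61
combine 38, C(40) → 78
combine 53, 61 → 114
combine 78, G(86) → 164
combine 114, 164 → 278
Each symbol's bit-cost is frequency × depth; summing gives 786 bits (equivalently 38 + 53 + 61 + 78 + 114 + 164 + 278).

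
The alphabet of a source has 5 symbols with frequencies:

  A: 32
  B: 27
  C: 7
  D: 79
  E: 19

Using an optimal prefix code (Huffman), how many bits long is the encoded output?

328

Build the Huffman tree bottom-up:
combine C(7), E(19) → 26
combine 26, B(27) → 53
combine A(32), 53 → 85
combine D(79), 85 → 164
Total encoded bits = sum of merged weights = 26 + 53 + 85 + 164 = 328.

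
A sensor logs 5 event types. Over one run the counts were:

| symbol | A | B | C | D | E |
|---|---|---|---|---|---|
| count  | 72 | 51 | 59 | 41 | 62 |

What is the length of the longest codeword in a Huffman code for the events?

Merge the two lowest-weight nodes at each step:
combine D(41), B(51) → 92
combine C(59), E(62) → 121
combine A(72), 92 → 164
combine 121, 164 → 285
The first pair merged (D, B) ends up deepest, at depth 3.

3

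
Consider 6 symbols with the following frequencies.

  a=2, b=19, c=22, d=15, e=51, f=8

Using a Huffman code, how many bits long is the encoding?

Greedily combine the two least-frequent nodes:
a(2) + f(8) → 10
10 + d(15) → 25
b(19) + c(22) → 41
25 + 41 → 66
e(51) + 66 → 117
Each symbol's bit-cost is frequency × depth; summing gives 259 bits (equivalently 10 + 25 + 41 + 66 + 117).

259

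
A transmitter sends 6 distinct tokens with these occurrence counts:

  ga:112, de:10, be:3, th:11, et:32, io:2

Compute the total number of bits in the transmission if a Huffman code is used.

Merge the two smallest weights repeatedly:
merge io(2) and be(3): 5
merge 5 and de(10): 15
merge th(11) and 15: 26
merge 26 and et(32): 58
merge 58 and ga(112): 170
The encoded length is the sum of every internal node's weight: 5 + 15 + 26 + 58 + 170 = 274 bits.

274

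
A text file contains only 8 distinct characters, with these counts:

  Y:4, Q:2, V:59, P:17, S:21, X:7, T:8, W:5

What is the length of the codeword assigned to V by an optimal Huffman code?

1

Repeatedly merge the two smallest:
merge Q(2) and Y(4): 6
merge W(5) and 6: 11
merge X(7) and T(8): 15
merge 11 and 15: 26
merge P(17) and S(21): 38
merge 26 and 38: 64
merge V(59) and 64: 123
V is a child of the root — depth 1, so its codeword is a single bit.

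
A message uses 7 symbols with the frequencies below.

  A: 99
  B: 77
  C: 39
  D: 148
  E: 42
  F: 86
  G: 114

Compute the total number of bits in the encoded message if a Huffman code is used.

1634

Build the Huffman tree bottom-up:
merge C(39) and E(42): 81
merge B(77) and 81: 158
merge F(86) and A(99): 185
merge G(114) and D(148): 262
merge 158 and 185: 343
merge 262 and 343: 605
Each symbol's bit-cost is frequency × depth; summing gives 1634 bits (equivalently 81 + 158 + 185 + 262 + 343 + 605).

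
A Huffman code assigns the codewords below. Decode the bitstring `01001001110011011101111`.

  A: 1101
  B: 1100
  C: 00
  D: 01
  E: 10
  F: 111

DCEDBAAF

Read left to right; each codeword is recognised as soon as it completes (prefix code):
  01→D | 00→C | 10→E | 01→D | 1100→B | 1101→A | 1101→A | 111→F
Decoded message: DCEDBAAF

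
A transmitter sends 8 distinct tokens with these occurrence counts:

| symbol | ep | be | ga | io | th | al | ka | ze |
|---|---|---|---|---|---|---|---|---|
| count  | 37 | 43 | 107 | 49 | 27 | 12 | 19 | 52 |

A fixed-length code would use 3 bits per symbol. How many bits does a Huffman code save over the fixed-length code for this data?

76

Fixed-length: 3 bits × 346 symbols = 1038 bits.
Huffman merges:
merge al(12) and ka(19): 31
merge th(27) and 31: 58
merge ep(37) and be(43): 80
merge io(49) and ze(52): 101
merge 58 and 80: 138
merge 101 and ga(107): 208
merge 138 and 208: 346
Huffman total = 31 + 58 + 80 + 101 + 138 + 208 + 346 = 962 bits.
Saving = 1038 − 962 = 76 bits.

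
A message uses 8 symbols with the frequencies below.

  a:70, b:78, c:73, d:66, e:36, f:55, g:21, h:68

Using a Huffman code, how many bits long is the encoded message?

1380

Merge the two smallest weights repeatedly:
merge g(21) and e(36): 57
merge f(55) and 57: 112
merge d(66) and h(68): 134
merge a(70) and c(73): 143
merge b(78) and 112: 190
merge 134 and 143: 277
merge 190 and 277: 467
The encoded length is the sum of every internal node's weight: 57 + 112 + 134 + 143 + 190 + 277 + 467 = 1380 bits.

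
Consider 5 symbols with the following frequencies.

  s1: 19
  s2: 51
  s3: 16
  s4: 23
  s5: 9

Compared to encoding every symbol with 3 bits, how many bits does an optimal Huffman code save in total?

Fixed-length: 3 bits × 118 symbols = 354 bits.
Huffman merges:
s5(9) + s3(16) → 25
s1(19) + s4(23) → 42
25 + 42 → 67
s2(51) + 67 → 118
Huffman total = 25 + 42 + 67 + 118 = 252 bits.
Saving = 354 − 252 = 102 bits.

102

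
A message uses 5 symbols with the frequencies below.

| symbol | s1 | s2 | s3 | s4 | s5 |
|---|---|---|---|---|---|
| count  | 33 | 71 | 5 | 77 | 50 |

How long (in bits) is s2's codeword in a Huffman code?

Repeatedly merge the two smallest:
combine s3(5), s1(33) → 38
combine 38, s5(50) → 88
combine s2(71), s4(77) → 148
combine 88, 148 → 236
s2 sits 2 levels below the root, so its codeword is 2 bits.

2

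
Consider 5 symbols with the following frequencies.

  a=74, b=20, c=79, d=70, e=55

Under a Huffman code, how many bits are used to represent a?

2

Build the tree from the bottom:
combine b(20), e(55) → 75
combine d(70), a(74) → 144
combine 75, c(79) → 154
combine 144, 154 → 298
a sits 2 levels below the root, so its codeword is 2 bits.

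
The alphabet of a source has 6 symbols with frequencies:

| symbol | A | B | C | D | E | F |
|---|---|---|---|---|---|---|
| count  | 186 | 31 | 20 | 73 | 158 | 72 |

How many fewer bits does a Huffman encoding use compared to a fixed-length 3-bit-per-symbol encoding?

Fixed-length: 3 bits × 540 symbols = 1620 bits.
Huffman merges:
C(20) + B(31) → 51
51 + F(72) → 123
D(73) + 123 → 196
E(158) + A(186) → 344
196 + 344 → 540
Huffman total = 51 + 123 + 196 + 344 + 540 = 1254 bits.
Saving = 1620 − 1254 = 366 bits.

366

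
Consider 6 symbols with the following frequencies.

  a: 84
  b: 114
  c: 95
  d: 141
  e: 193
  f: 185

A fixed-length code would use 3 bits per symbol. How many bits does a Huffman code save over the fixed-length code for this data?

Fixed-length: 3 bits × 812 symbols = 2436 bits.
Huffman merges:
combine a(84), c(95) → 179
combine b(114), d(141) → 255
combine 179, f(185) → 364
combine e(193), 255 → 448
combine 364, 448 → 812
Huffman total = 179 + 255 + 364 + 448 + 812 = 2058 bits.
Saving = 2436 − 2058 = 378 bits.

378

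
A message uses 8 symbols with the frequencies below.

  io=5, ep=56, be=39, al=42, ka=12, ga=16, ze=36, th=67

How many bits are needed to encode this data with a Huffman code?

Build the Huffman tree bottom-up:
merge io(5) and ka(12): 17
merge ga(16) and 17: 33
merge 33 and ze(36): 69
merge be(39) and al(42): 81
merge ep(56) and th(67): 123
merge 69 and 81: 150
merge 123 and 150: 273
Total encoded bits = sum of merged weights = 17 + 33 + 69 + 81 + 123 + 150 + 273 = 746.

746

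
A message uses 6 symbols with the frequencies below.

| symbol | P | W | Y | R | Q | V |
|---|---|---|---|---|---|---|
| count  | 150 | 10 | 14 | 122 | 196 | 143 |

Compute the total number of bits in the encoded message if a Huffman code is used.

Merge the two smallest weights repeatedly:
combine W(10), Y(14) → 24
combine 24, R(122) → 146
combine V(143), 146 → 289
combine P(150), Q(196) → 346
combine 289, 346 → 635
The encoded length is the sum of every internal node's weight: 24 + 146 + 289 + 346 + 635 = 1440 bits.

1440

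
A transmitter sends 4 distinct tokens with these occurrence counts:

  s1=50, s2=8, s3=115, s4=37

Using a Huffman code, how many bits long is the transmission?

350

Greedily combine the two least-frequent nodes:
combine s2(8), s4(37) → 45
combine 45, s1(50) → 95
combine 95, s3(115) → 210
Total encoded bits = sum of merged weights = 45 + 95 + 210 = 350.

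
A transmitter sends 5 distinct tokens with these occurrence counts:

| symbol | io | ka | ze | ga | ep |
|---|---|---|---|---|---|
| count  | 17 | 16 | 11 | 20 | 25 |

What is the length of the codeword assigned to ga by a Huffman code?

2

Repeatedly merge the two smallest:
merge ze(11) and ka(16): 27
merge io(17) and ga(20): 37
merge ep(25) and 27: 52
merge 37 and 52: 89
ga's leaf is at depth 2, giving a 2-bit codeword.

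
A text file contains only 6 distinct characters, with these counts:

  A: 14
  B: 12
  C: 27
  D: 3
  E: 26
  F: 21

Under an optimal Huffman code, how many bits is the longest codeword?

4

Merge the two lowest-weight nodes at each step:
D(3) + B(12) → 15
A(14) + 15 → 29
F(21) + E(26) → 47
C(27) + 29 → 56
47 + 56 → 103
The first pair merged (D, B) ends up deepest, at depth 4.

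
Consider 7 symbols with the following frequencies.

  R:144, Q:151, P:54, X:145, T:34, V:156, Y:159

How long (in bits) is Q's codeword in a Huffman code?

3

Huffman merges, smallest pair first:
merge T(34) and P(54): 88
merge 88 and R(144): 232
merge X(145) and Q(151): 296
merge V(156) and Y(159): 315
merge 232 and 296: 528
merge 315 and 528: 843
Q's leaf is at depth 3, giving a 3-bit codeword.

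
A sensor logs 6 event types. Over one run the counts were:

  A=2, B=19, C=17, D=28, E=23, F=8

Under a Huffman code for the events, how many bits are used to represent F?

Repeatedly merge the two smallest:
merge A(2) and F(8): 10
merge 10 and C(17): 27
merge B(19) and E(23): 42
merge 27 and D(28): 55
merge 42 and 55: 97
F's leaf is at depth 4, giving a 4-bit codeword.

4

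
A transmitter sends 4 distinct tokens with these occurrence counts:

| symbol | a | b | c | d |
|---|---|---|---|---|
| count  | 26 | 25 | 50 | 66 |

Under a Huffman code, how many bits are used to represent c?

Repeatedly merge the two smallest:
b(25) + a(26) → 51
c(50) + 51 → 101
d(66) + 101 → 167
c sits 2 levels below the root, so its codeword is 2 bits.

2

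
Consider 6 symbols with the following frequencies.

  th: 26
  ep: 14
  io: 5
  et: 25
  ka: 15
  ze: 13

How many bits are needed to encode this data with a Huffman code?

243

Greedily combine the two least-frequent nodes:
io(5) + ze(13) → 18
ep(14) + ka(15) → 29
18 + et(25) → 43
th(26) + 29 → 55
43 + 55 → 98
Each symbol's bit-cost is frequency × depth; summing gives 243 bits (equivalently 18 + 29 + 43 + 55 + 98).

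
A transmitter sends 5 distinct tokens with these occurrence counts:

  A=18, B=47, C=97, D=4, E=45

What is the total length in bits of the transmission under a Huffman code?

Build the Huffman tree bottom-up:
merge D(4) and A(18): 22
merge 22 and E(45): 67
merge B(47) and 67: 114
merge C(97) and 114: 211
Each symbol's bit-cost is frequency × depth; summing gives 414 bits (equivalently 22 + 67 + 114 + 211).

414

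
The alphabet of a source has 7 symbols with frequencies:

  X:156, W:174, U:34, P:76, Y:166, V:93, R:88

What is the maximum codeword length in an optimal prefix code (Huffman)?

4

Merge the two lowest-weight nodes at each step:
combine U(34), P(76) → 110
combine R(88), V(93) → 181
combine 110, X(156) → 266
combine Y(166), W(174) → 340
combine 181, 266 → 447
combine 340, 447 → 787
Maximum depth reached is 4.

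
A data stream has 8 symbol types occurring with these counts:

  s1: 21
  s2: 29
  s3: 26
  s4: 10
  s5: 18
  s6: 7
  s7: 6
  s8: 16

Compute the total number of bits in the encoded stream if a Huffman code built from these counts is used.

Greedily combine the two least-frequent nodes:
s7(6) + s6(7) → 13
s4(10) + 13 → 23
s8(16) + s5(18) → 34
s1(21) + 23 → 44
s3(26) + s2(29) → 55
34 + 44 → 78
55 + 78 → 133
The encoded length is the sum of every internal node's weight: 13 + 23 + 34 + 44 + 55 + 78 + 133 = 380 bits.

380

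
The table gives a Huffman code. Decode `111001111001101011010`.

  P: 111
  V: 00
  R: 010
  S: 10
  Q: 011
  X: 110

PVPSQRXS

Read left to right; each codeword is recognised as soon as it completes (prefix code):
  111→P | 00→V | 111→P | 10→S | 011→Q | 010→R | 110→X | 10→S
Decoded message: PVPSQRXS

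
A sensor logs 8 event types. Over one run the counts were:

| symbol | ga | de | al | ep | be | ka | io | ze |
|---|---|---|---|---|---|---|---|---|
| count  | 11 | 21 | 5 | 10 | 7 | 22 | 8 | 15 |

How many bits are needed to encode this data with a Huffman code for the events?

284

Merge the two smallest weights repeatedly:
combine al(5), be(7) → 12
combine io(8), ep(10) → 18
combine ga(11), 12 → 23
combine ze(15), 18 → 33
combine de(21), ka(22) → 43
combine 23, 33 → 56
combine 43, 56 → 99
Total encoded bits = sum of merged weights = 12 + 18 + 23 + 33 + 43 + 56 + 99 = 284.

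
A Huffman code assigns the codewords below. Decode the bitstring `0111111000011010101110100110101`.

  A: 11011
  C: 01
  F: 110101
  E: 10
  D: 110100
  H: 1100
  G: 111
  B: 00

Read left to right; each codeword is recognised as soon as it completes (prefix code):
  01→C | 111→G | 1100→H | 00→B | 110101→F | 01→C | 110100→D | 110101→F
Decoded message: CGHBFCDF

CGHBFCDF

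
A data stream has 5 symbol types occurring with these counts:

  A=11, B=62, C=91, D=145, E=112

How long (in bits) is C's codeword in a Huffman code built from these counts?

2

Huffman merges, smallest pair first:
A(11) + B(62) → 73
73 + C(91) → 164
E(112) + D(145) → 257
164 + 257 → 421
C sits 2 levels below the root, so its codeword is 2 bits.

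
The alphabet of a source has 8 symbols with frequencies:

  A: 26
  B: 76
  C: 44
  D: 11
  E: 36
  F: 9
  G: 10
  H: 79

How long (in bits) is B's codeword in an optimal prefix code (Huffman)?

Build the tree from the bottom:
F(9) + G(10) → 19
D(11) + 19 → 30
A(26) + 30 → 56
E(36) + C(44) → 80
56 + B(76) → 132
H(79) + 80 → 159
132 + 159 → 291
B's leaf is at depth 2, giving a 2-bit codeword.

2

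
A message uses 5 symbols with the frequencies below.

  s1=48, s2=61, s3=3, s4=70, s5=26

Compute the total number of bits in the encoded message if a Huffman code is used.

445

Merge the two smallest weights repeatedly:
combine s3(3), s5(26) → 29
combine 29, s1(48) → 77
combine s2(61), s4(70) → 131
combine 77, 131 → 208
The encoded length is the sum of every internal node's weight: 29 + 77 + 131 + 208 = 445 bits.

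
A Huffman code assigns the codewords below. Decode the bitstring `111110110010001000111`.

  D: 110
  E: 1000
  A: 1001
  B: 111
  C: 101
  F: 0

Read left to right; each codeword is recognised as soon as it completes (prefix code):
  111→B | 110→D | 110→D | 0→F | 1000→E | 1000→E | 111→B
Decoded message: BDDFEEB

BDDFEEB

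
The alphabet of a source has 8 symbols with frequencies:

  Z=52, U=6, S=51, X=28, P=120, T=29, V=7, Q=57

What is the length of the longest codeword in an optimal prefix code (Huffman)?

5

Merge the two lowest-weight nodes at each step:
merge U(6) and V(7): 13
merge 13 and X(28): 41
merge T(29) and 41: 70
merge S(51) and Z(52): 103
merge Q(57) and 70: 127
merge 103 and P(120): 223
merge 127 and 223: 350
Maximum depth reached is 5.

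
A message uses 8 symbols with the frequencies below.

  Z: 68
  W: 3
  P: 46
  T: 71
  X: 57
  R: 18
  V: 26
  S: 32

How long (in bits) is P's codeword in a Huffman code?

3

Build the tree from the bottom:
W(3) + R(18) → 21
21 + V(26) → 47
S(32) + P(46) → 78
47 + X(57) → 104
Z(68) + T(71) → 139
78 + 104 → 182
139 + 182 → 321
P's leaf is at depth 3, giving a 3-bit codeword.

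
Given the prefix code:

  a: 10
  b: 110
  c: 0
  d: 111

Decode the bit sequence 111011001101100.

dcbcbbc

Read left to right; each codeword is recognised as soon as it completes (prefix code):
  111→d | 0→c | 110→b | 0→c | 110→b | 110→b | 0→c
Decoded message: dcbcbbc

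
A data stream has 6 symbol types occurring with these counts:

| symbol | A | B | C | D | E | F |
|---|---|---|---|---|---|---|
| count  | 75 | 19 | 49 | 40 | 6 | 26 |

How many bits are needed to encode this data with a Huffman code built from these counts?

Greedily combine the two least-frequent nodes:
merge E(6) and B(19): 25
merge 25 and F(26): 51
merge D(40) and C(49): 89
merge 51 and A(75): 126
merge 89 and 126: 215
Each symbol's bit-cost is frequency × depth; summing gives 506 bits (equivalently 25 + 51 + 89 + 126 + 215).

506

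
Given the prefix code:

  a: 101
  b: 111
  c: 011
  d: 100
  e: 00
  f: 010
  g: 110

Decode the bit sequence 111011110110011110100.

Read left to right; each codeword is recognised as soon as it completes (prefix code):
  111→b | 011→c | 110→g | 110→g | 011→c | 110→g | 100→d
Decoded message: bcggcgd

bcggcgd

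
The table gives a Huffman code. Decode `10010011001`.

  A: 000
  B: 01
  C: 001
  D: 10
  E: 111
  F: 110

Read left to right; each codeword is recognised as soon as it completes (prefix code):
  10→D | 01→B | 001→C | 10→D | 01→B
Decoded message: DBCDB

DBCDB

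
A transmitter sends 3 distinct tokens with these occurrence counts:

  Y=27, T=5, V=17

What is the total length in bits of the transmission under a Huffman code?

Merge the two smallest weights repeatedly:
combine T(5), V(17) → 22
combine 22, Y(27) → 49
The encoded length is the sum of every internal node's weight: 22 + 49 = 71 bits.

71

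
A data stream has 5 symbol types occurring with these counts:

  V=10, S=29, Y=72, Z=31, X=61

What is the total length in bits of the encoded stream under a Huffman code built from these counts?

Merge the two smallest weights repeatedly:
merge V(10) and S(29): 39
merge Z(31) and 39: 70
merge X(61) and 70: 131
merge Y(72) and 131: 203
The encoded length is the sum of every internal node's weight: 39 + 70 + 131 + 203 = 443 bits.

443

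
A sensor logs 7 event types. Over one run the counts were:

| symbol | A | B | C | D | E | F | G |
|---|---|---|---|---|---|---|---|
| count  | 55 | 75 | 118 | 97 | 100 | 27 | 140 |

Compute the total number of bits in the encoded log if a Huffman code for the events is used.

1660

Merge the two smallest weights repeatedly:
F(27) + A(55) → 82
B(75) + 82 → 157
D(97) + E(100) → 197
C(118) + G(140) → 258
157 + 197 → 354
258 + 354 → 612
The encoded length is the sum of every internal node's weight: 82 + 157 + 197 + 258 + 354 + 612 = 1660 bits.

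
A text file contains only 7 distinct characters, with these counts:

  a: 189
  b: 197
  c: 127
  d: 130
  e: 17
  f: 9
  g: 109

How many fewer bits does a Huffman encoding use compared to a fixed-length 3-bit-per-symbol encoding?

360

Fixed-length: 3 bits × 778 symbols = 2334 bits.
Huffman merges:
combine f(9), e(17) → 26
combine 26, g(109) → 135
combine c(127), d(130) → 257
combine 135, a(189) → 324
combine b(197), 257 → 454
combine 324, 454 → 778
Huffman total = 26 + 135 + 257 + 324 + 454 + 778 = 1974 bits.
Saving = 2334 − 1974 = 360 bits.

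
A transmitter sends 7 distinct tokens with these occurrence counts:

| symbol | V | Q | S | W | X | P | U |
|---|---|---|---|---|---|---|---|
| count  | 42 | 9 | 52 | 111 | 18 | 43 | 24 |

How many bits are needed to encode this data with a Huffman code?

753

Merge the two smallest weights repeatedly:
combine Q(9), X(18) → 27
combine U(24), 27 → 51
combine V(42), P(43) → 85
combine 51, S(52) → 103
combine 85, 103 → 188
combine W(111), 188 → 299
The encoded length is the sum of every internal node's weight: 27 + 51 + 85 + 103 + 188 + 299 = 753 bits.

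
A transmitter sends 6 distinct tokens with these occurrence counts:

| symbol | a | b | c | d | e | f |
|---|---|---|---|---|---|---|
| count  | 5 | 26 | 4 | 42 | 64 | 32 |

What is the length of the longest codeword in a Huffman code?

4

Merge the two lowest-weight nodes at each step:
combine c(4), a(5) → 9
combine 9, b(26) → 35
combine f(32), 35 → 67
combine d(42), e(64) → 106
combine 67, 106 → 173
Maximum depth reached is 4.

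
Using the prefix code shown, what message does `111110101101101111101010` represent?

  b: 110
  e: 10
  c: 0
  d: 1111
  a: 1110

Read left to right; each codeword is recognised as soon as it completes (prefix code):
  1111→d | 10→e | 10→e | 110→b | 110→b | 1111→d | 10→e | 10→e | 10→e
Decoded message: deebbdeee

deebbdeee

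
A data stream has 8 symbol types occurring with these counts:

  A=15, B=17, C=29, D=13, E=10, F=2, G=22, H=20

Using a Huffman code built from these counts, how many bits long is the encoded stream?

367

Merge the two smallest weights repeatedly:
merge F(2) and E(10): 12
merge 12 and D(13): 25
merge A(15) and B(17): 32
merge H(20) and G(22): 42
merge 25 and C(29): 54
merge 32 and 42: 74
merge 54 and 74: 128
Total encoded bits = sum of merged weights = 12 + 25 + 32 + 42 + 54 + 74 + 128 = 367.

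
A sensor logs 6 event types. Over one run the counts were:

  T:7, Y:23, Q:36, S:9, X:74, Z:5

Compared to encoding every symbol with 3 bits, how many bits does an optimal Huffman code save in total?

Fixed-length: 3 bits × 154 symbols = 462 bits.
Huffman merges:
merge Z(5) and T(7): 12
merge S(9) and 12: 21
merge 21 and Y(23): 44
merge Q(36) and 44: 80
merge X(74) and 80: 154
Huffman total = 12 + 21 + 44 + 80 + 154 = 311 bits.
Saving = 462 − 311 = 151 bits.

151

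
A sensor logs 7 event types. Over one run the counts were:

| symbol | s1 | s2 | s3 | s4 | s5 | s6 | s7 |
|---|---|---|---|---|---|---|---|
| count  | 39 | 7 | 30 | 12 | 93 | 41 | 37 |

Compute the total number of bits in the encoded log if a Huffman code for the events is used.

659

Build the Huffman tree bottom-up:
merge s2(7) and s4(12): 19
merge 19 and s3(30): 49
merge s7(37) and s1(39): 76
merge s6(41) and 49: 90
merge 76 and 90: 166
merge s5(93) and 166: 259
The encoded length is the sum of every internal node's weight: 19 + 49 + 76 + 90 + 166 + 259 = 659 bits.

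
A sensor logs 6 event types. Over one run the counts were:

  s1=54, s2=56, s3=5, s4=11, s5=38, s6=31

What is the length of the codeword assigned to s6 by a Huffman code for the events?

3

Build the tree from the bottom:
merge s3(5) and s4(11): 16
merge 16 and s6(31): 47
merge s5(38) and 47: 85
merge s1(54) and s2(56): 110
merge 85 and 110: 195
s6 sits 3 levels below the root, so its codeword is 3 bits.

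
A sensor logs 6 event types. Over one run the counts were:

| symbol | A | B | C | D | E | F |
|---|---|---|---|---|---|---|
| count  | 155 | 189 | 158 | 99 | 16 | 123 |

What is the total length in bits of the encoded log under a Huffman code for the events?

Build the Huffman tree bottom-up:
E(16) + D(99) → 115
115 + F(123) → 238
A(155) + C(158) → 313
B(189) + 238 → 427
313 + 427 → 740
Total encoded bits = sum of merged weights = 115 + 238 + 313 + 427 + 740 = 1833.

1833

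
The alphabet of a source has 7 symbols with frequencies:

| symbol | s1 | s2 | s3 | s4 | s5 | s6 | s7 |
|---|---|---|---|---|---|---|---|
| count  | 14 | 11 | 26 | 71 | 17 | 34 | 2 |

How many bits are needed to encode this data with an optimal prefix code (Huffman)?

Merge the two smallest weights repeatedly:
combine s7(2), s2(11) → 13
combine 13, s1(14) → 27
combine s5(17), s3(26) → 43
combine 27, s6(34) → 61
combine 43, 61 → 104
combine s4(71), 104 → 175
Each symbol's bit-cost is frequency × depth; summing gives 423 bits (equivalently 13 + 27 + 43 + 61 + 104 + 175).

423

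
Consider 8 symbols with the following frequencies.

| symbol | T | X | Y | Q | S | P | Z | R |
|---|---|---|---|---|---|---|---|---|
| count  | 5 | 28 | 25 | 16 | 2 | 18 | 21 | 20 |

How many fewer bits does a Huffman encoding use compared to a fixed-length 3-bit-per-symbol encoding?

23

Fixed-length: 3 bits × 135 symbols = 405 bits.
Huffman merges:
merge S(2) and T(5): 7
merge 7 and Q(16): 23
merge P(18) and R(20): 38
merge Z(21) and 23: 44
merge Y(25) and X(28): 53
merge 38 and 44: 82
merge 53 and 82: 135
Huffman total = 7 + 23 + 38 + 44 + 53 + 82 + 135 = 382 bits.
Saving = 405 − 382 = 23 bits.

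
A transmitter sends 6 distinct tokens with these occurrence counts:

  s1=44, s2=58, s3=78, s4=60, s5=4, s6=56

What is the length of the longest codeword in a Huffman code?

Merge the two lowest-weight nodes at each step:
s5(4) + s1(44) → 48
48 + s6(56) → 104
s2(58) + s4(60) → 118
s3(78) + 104 → 182
118 + 182 → 300
Maximum depth reached is 4.

4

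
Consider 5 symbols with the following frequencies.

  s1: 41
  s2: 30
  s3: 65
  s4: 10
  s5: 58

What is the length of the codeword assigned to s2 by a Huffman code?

Build the tree from the bottom:
combine s4(10), s2(30) → 40
combine 40, s1(41) → 81
combine s5(58), s3(65) → 123
combine 81, 123 → 204
The subtree containing s2 is merged 3 times, so code length = 3.

3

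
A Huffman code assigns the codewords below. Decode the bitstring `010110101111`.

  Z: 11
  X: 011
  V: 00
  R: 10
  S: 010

Read left to right; each codeword is recognised as soon as it completes (prefix code):
  010→S | 11→Z | 010→S | 11→Z | 11→Z
Decoded message: SZSZZ

SZSZZ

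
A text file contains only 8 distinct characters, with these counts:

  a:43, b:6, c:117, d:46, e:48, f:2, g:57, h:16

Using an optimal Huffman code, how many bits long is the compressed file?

863

Merge the two smallest weights repeatedly:
merge f(2) and b(6): 8
merge 8 and h(16): 24
merge 24 and a(43): 67
merge d(46) and e(48): 94
merge g(57) and 67: 124
merge 94 and c(117): 211
merge 124 and 211: 335
The encoded length is the sum of every internal node's weight: 8 + 24 + 67 + 94 + 124 + 211 + 335 = 863 bits.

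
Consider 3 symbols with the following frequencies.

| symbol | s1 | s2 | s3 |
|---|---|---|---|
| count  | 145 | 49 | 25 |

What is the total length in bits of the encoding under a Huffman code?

293

Build the Huffman tree bottom-up:
combine s3(25), s2(49) → 74
combine 74, s1(145) → 219
The encoded length is the sum of every internal node's weight: 74 + 219 = 293 bits.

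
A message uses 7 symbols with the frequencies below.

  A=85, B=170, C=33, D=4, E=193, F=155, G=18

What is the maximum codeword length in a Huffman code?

Merge the two lowest-weight nodes at each step:
D(4) + G(18) → 22
22 + C(33) → 55
55 + A(85) → 140
140 + F(155) → 295
B(170) + E(193) → 363
295 + 363 → 658
The first pair merged (D, G) ends up deepest, at depth 5.

5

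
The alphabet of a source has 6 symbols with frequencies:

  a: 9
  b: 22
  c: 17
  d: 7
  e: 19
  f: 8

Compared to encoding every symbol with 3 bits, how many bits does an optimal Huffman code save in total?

43

Fixed-length: 3 bits × 82 symbols = 246 bits.
Huffman merges:
merge d(7) and f(8): 15
merge a(9) and 15: 24
merge c(17) and e(19): 36
merge b(22) and 24: 46
merge 36 and 46: 82
Huffman total = 15 + 24 + 36 + 46 + 82 = 203 bits.
Saving = 246 − 203 = 43 bits.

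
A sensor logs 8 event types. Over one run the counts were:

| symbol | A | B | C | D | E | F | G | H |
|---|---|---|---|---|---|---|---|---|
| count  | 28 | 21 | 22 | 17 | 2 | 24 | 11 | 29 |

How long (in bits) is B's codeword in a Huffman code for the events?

Build the tree from the bottom:
E(2) + G(11) → 13
13 + D(17) → 30
B(21) + C(22) → 43
F(24) + A(28) → 52
H(29) + 30 → 59
43 + 52 → 95
59 + 95 → 154
B sits 3 levels below the root, so its codeword is 3 bits.

3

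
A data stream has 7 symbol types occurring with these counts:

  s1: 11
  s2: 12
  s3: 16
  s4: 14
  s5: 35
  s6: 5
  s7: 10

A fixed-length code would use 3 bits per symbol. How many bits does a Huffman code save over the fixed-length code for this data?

36

Fixed-length: 3 bits × 103 symbols = 309 bits.
Huffman merges:
combine s6(5), s7(10) → 15
combine s1(11), s2(12) → 23
combine s4(14), 15 → 29
combine s3(16), 23 → 39
combine 29, s5(35) → 64
combine 39, 64 → 103
Huffman total = 15 + 23 + 29 + 39 + 64 + 103 = 273 bits.
Saving = 309 − 273 = 36 bits.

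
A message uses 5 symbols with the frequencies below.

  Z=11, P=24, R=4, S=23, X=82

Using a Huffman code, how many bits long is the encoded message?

259

Build the Huffman tree bottom-up:
merge R(4) and Z(11): 15
merge 15 and S(23): 38
merge P(24) and 38: 62
merge 62 and X(82): 144
The encoded length is the sum of every internal node's weight: 15 + 38 + 62 + 144 = 259 bits.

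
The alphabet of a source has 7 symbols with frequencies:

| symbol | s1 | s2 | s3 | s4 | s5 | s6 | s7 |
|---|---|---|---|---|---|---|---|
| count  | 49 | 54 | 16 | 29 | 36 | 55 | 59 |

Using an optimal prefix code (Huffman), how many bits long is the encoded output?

Build the Huffman tree bottom-up:
merge s3(16) and s4(29): 45
merge s5(36) and 45: 81
merge s1(49) and s2(54): 103
merge s6(55) and s7(59): 114
merge 81 and 103: 184
merge 114 and 184: 298
Each symbol's bit-cost is frequency × depth; summing gives 825 bits (equivalently 45 + 81 + 103 + 114 + 184 + 298).

825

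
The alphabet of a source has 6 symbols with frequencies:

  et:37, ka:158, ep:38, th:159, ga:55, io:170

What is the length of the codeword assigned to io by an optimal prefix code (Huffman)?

2

Huffman merges, smallest pair first:
et(37) + ep(38) → 75
ga(55) + 75 → 130
130 + ka(158) → 288
th(159) + io(170) → 329
288 + 329 → 617
The subtree containing io is merged 2 times, so code length = 2.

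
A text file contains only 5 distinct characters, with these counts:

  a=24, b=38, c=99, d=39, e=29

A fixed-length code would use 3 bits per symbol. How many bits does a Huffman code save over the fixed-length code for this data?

198

Fixed-length: 3 bits × 229 symbols = 687 bits.
Huffman merges:
merge a(24) and e(29): 53
merge b(38) and d(39): 77
merge 53 and 77: 130
merge c(99) and 130: 229
Huffman total = 53 + 77 + 130 + 229 = 489 bits.
Saving = 687 − 489 = 198 bits.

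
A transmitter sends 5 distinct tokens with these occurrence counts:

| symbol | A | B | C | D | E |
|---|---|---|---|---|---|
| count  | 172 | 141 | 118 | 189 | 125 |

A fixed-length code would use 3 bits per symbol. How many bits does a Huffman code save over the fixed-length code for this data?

Fixed-length: 3 bits × 745 symbols = 2235 bits.
Huffman merges:
merge C(118) and E(125): 243
merge B(141) and A(172): 313
merge D(189) and 243: 432
merge 313 and 432: 745
Huffman total = 243 + 313 + 432 + 745 = 1733 bits.
Saving = 2235 − 1733 = 502 bits.

502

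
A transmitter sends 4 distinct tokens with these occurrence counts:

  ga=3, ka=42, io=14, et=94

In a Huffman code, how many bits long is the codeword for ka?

2

Repeatedly merge the two smallest:
merge ga(3) and io(14): 17
merge 17 and ka(42): 59
merge 59 and et(94): 153
ka sits 2 levels below the root, so its codeword is 2 bits.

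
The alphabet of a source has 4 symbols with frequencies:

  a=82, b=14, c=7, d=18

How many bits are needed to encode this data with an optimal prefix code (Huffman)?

Greedily combine the two least-frequent nodes:
combine c(7), b(14) → 21
combine d(18), 21 → 39
combine 39, a(82) → 121
Total encoded bits = sum of merged weights = 21 + 39 + 121 = 181.

181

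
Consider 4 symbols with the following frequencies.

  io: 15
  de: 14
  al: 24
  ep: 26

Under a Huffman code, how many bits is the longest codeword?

2

Merge the two lowest-weight nodes at each step:
de(14) + io(15) → 29
al(24) + ep(26) → 50
29 + 50 → 79
The first pair merged (de, io) ends up deepest, at depth 2.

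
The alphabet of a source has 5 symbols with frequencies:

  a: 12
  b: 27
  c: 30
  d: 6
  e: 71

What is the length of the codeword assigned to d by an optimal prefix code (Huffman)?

Huffman merges, smallest pair first:
merge d(6) and a(12): 18
merge 18 and b(27): 45
merge c(30) and 45: 75
merge e(71) and 75: 146
The subtree containing d is merged 4 times, so code length = 4.

4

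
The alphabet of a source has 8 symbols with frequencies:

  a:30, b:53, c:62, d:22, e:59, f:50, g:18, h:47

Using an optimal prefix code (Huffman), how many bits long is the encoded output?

Build the Huffman tree bottom-up:
combine g(18), d(22) → 40
combine a(30), 40 → 70
combine h(47), f(50) → 97
combine b(53), e(59) → 112
combine c(62), 70 → 132
combine 97, 112 → 209
combine 132, 209 → 341
Each symbol's bit-cost is frequency × depth; summing gives 1001 bits (equivalently 40 + 70 + 97 + 112 + 132 + 209 + 341).

1001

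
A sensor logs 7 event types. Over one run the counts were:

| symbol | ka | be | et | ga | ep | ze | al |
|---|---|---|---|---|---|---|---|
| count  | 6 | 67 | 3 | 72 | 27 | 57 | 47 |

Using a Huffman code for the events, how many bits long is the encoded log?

Build the Huffman tree bottom-up:
et(3) + ka(6) → 9
9 + ep(27) → 36
36 + al(47) → 83
ze(57) + be(67) → 124
ga(72) + 83 → 155
124 + 155 → 279
The encoded length is the sum of every internal node's weight: 9 + 36 + 83 + 124 + 155 + 279 = 686 bits.

686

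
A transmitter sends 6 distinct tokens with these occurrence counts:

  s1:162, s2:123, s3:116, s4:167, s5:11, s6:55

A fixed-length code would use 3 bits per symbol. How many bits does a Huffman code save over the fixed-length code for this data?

386

Fixed-length: 3 bits × 634 symbols = 1902 bits.
Huffman merges:
combine s5(11), s6(55) → 66
combine 66, s3(116) → 182
combine s2(123), s1(162) → 285
combine s4(167), 182 → 349
combine 285, 349 → 634
Huffman total = 66 + 182 + 285 + 349 + 634 = 1516 bits.
Saving = 1902 − 1516 = 386 bits.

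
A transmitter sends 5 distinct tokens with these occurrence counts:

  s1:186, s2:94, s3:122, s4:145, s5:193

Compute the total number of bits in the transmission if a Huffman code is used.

Greedily combine the two least-frequent nodes:
s2(94) + s3(122) → 216
s4(145) + s1(186) → 331
s5(193) + 216 → 409
331 + 409 → 740
The encoded length is the sum of every internal node's weight: 216 + 331 + 409 + 740 = 1696 bits.

1696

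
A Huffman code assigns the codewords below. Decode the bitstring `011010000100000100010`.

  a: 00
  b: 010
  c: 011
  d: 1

cbabaadab

Read left to right; each codeword is recognised as soon as it completes (prefix code):
  011→c | 010→b | 00→a | 010→b | 00→a | 00→a | 1→d | 00→a | 010→b
Decoded message: cbabaadab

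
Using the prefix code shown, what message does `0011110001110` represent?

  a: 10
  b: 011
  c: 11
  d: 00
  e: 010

dccdba

Read left to right; each codeword is recognised as soon as it completes (prefix code):
  00→d | 11→c | 11→c | 00→d | 011→b | 10→a
Decoded message: dccdba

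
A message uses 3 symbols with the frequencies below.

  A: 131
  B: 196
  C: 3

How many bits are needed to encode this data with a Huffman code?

Merge the two smallest weights repeatedly:
combine C(3), A(131) → 134
combine 134, B(196) → 330
Total encoded bits = sum of merged weights = 134 + 330 = 464.

464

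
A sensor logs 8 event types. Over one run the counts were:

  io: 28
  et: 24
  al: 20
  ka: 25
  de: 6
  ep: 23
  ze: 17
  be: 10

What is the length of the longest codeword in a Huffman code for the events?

4

Merge the two lowest-weight nodes at each step:
de(6) + be(10) → 16
16 + ze(17) → 33
al(20) + ep(23) → 43
et(24) + ka(25) → 49
io(28) + 33 → 61
43 + 49 → 92
61 + 92 → 153
The first pair merged (de, be) ends up deepest, at depth 4.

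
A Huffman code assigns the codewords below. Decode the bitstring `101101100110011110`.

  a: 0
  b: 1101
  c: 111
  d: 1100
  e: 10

ebeadce

Read left to right; each codeword is recognised as soon as it completes (prefix code):
  10→e | 1101→b | 10→e | 0→a | 1100→d | 111→c | 10→e
Decoded message: ebeadce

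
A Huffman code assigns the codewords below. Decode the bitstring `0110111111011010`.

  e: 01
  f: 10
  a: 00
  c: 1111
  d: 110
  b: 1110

efcddf

Read left to right; each codeword is recognised as soon as it completes (prefix code):
  01→e | 10→f | 1111→c | 110→d | 110→d | 10→f
Decoded message: efcddf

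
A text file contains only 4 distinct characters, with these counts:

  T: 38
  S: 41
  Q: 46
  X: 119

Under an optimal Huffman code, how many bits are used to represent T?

Build the tree from the bottom:
merge T(38) and S(41): 79
merge Q(46) and 79: 125
merge X(119) and 125: 244
T sits 3 levels below the root, so its codeword is 3 bits.

3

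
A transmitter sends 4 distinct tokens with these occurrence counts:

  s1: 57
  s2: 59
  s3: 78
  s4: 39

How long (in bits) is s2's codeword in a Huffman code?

Repeatedly merge the two smallest:
combine s4(39), s1(57) → 96
combine s2(59), s3(78) → 137
combine 96, 137 → 233
s2's leaf is at depth 2, giving a 2-bit codeword.

2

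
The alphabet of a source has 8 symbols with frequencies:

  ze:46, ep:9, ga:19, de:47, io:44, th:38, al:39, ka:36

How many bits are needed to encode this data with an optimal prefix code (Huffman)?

815

Build the Huffman tree bottom-up:
combine ep(9), ga(19) → 28
combine 28, ka(36) → 64
combine th(38), al(39) → 77
combine io(44), ze(46) → 90
combine de(47), 64 → 111
combine 77, 90 → 167
combine 111, 167 → 278
Each symbol's bit-cost is frequency × depth; summing gives 815 bits (equivalently 28 + 64 + 77 + 90 + 111 + 167 + 278).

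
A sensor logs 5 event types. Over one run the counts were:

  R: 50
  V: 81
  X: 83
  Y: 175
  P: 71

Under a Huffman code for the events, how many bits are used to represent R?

3

Build the tree from the bottom:
R(50) + P(71) → 121
V(81) + X(83) → 164
121 + 164 → 285
Y(175) + 285 → 460
R sits 3 levels below the root, so its codeword is 3 bits.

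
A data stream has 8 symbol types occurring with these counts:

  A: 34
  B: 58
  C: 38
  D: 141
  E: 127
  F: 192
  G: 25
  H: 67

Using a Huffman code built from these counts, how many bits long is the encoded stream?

1867

Build the Huffman tree bottom-up:
G(25) + A(34) → 59
C(38) + B(58) → 96
59 + H(67) → 126
96 + 126 → 222
E(127) + D(141) → 268
F(192) + 222 → 414
268 + 414 → 682
The encoded length is the sum of every internal node's weight: 59 + 96 + 126 + 222 + 268 + 414 + 682 = 1867 bits.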